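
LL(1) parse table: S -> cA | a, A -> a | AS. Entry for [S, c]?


For [S, c]: 'c' ∈ FIRST(cA)
Entry: S -> cA


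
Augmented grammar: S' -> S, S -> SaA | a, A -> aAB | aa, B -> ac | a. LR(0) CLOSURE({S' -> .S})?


Start: S' -> .S
For each item with dot before a nonterminal B, add B -> .γ for every B-production
Closure: [S' -> .S, S -> .SaA, S -> .a]


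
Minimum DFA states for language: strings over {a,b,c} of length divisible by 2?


Track length mod 2: states 0..1, accept at 0
Minimal DFA: 2 states


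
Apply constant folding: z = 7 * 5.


7 * 5 = 35 at compile time
Optimized: z = 35


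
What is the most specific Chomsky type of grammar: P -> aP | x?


Right-linear: every RHS is a terminal or a terminal followed by one nonterminal
Classification: Type 3 (Regular)


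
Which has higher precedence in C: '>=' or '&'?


'>=' is relational (level 7); '&' is bitwise AND (level 5)
Higher level binds tighter
'>=' has higher precedence than '&'


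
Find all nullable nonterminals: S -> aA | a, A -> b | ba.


A nonterminal is nullable iff some alternative derives ε (directly, or every symbol in it is nullable)
Nullable: {}


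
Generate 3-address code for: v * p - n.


Break into single-operator statements:
t1 = v * p
t2 = t1 - n


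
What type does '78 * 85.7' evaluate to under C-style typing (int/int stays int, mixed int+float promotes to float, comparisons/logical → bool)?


Operand types: int * float
Rule: mixed int/float promotes to float; int/int stays int
Result type: float


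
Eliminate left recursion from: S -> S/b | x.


Left-recursive alternatives: S/b; non-recursive: x
Introduce S': S -> xS', S' -> /bS' | ε


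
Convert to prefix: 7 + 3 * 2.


'*' binds tighter: tree is (+ 7 (* 3 2))
Prefix: + 7 * 3 2


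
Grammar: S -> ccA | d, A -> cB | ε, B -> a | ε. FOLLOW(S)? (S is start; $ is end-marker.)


$ ∈ FOLLOW(S). For each A -> αBβ: add FIRST(β)\{ε} to FOLLOW(B); if β nullable, add FOLLOW(A).
FOLLOW(S) = {$}


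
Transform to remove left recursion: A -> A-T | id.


Left-recursive alternatives: A-T; non-recursive: id
Introduce A': A -> idA', A' -> -TA' | ε


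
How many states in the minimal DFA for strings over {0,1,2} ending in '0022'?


Track the longest suffix of input matching a prefix of '0022': 5 classes (prefixes of length 0..4)
Minimal DFA: 5 states


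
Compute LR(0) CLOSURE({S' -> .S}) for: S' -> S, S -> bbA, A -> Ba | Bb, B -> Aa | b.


Start: S' -> .S
For each item with dot before a nonterminal B, add B -> .γ for every B-production
Closure: [S' -> .S, S -> .bbA]


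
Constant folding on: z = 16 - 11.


16 - 11 = 5 at compile time
Optimized: z = 5


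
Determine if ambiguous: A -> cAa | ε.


balanced c^n…a^n: each string has a unique parse
Unambiguous


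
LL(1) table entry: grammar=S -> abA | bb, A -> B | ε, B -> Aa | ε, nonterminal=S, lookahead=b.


For [S, b]: 'b' ∈ FIRST(bb)
Entry: S -> bb


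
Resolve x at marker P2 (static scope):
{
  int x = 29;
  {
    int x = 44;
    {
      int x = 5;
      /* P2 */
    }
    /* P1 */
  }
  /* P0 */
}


x declared in the same block as P2
x = 5


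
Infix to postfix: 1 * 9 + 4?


Left to right (same or higher precedence on left)
Postfix: 1 9 * 4 +


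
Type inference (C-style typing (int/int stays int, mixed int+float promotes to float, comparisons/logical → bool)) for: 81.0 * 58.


Operand types: float * int
Rule: mixed int/float promotes to float; int/int stays int
Result type: float


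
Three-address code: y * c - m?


Break into single-operator statements:
t1 = y * c
t2 = t1 - m


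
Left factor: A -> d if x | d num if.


Common prefix: 'd'
Factored: A -> d A', A' -> if x | num if


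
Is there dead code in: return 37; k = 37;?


statement follows a return and is unreachable
Dead: 'k = 37'


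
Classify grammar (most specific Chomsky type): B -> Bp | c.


Left-linear: every RHS is a terminal or one nonterminal followed by a terminal
Classification: Type 3 (Regular)


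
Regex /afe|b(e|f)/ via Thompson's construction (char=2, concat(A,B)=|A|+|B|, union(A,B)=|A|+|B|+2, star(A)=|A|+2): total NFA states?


Syntax tree has 6 char leaf(s), 2 union(s), 0 star(s)
chars contribute 6×2 = 12; each union adds +2; each star adds +2
Total: 12 + 4 + 0 = 16 states


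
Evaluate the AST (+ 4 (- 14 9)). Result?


Evaluate inner: (- 14 9) = 5
Evaluate root: (+ 4 5) = 9
Result: 9


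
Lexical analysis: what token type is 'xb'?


Pattern: letter/underscore followed by alphanumerics, not a keyword
Type: IDENTIFIER


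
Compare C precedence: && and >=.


'>=' is relational (level 7); '&&' is logical AND (level 2)
Higher level binds tighter
'>=' has higher precedence than '&&'


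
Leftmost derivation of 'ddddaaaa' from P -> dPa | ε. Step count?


Derivation: P => dPa => ddPaa => dddPaaa => ddddPaaaa => ddddaaaa
Steps: 5


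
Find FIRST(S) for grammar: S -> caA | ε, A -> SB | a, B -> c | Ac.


Per alternative of S: FIRST(caA) = {c}; FIRST(ε) = {ε}
FIRST(S) = {c, ε}


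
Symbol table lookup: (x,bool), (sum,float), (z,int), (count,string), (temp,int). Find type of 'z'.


Lookup 'z' → type int


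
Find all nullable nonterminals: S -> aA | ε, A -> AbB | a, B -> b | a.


A nonterminal is nullable iff some alternative derives ε (directly, or every symbol in it is nullable)
Nullable: {S}


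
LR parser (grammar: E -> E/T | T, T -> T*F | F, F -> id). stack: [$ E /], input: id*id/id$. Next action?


no handle ('E/' is not any RHS); shift 'id'
Action: shift


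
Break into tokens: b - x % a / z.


Scan left to right, longest-match per lexeme
Tokens: ID(b), OP(-), ID(x), OP(%), ID(a), OP(/), ID(z)


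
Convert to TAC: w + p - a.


Break into single-operator statements:
t1 = w + p
t2 = t1 - a


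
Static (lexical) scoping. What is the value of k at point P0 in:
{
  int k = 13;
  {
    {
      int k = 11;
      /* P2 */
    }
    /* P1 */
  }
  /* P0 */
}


k declared in the same block as P0
k = 13


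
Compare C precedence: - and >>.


'-' is additive (level 9); '>>' is shift (level 8)
Higher level binds tighter
'-' has higher precedence than '>>'


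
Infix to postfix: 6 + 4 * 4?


* has higher precedence, evaluate 4*4 first
Postfix: 6 4 4 * +


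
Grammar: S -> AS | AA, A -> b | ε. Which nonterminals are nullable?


A nonterminal is nullable iff some alternative derives ε (directly, or every symbol in it is nullable)
Nullable: {A, S}


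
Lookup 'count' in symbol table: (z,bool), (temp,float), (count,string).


Lookup 'count' → type string


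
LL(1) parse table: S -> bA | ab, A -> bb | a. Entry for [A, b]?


For [A, b]: 'b' ∈ FIRST(bb)
Entry: A -> bb


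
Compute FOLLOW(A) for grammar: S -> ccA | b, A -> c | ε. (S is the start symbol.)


$ ∈ FOLLOW(S). For each A -> αBβ: add FIRST(β)\{ε} to FOLLOW(B); if β nullable, add FOLLOW(A).
FOLLOW(A) = {$}


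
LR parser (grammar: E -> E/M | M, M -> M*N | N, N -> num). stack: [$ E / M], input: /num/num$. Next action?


handle 'E/M' on top; lookahead ∈ FOLLOW(E) = {/, $}
Action: reduce (E -> E/M)


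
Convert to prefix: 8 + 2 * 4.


'*' binds tighter: tree is (+ 8 (* 2 4))
Prefix: + 8 * 2 4


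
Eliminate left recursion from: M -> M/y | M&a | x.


Left-recursive alternatives: M/y, M&a; non-recursive: x
Introduce M': M -> xM', M' -> /yM' | &aM' | ε


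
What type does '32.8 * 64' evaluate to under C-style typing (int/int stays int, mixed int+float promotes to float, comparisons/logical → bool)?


Operand types: float * int
Rule: mixed int/float promotes to float; int/int stays int
Result type: float


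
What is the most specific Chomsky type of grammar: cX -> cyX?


LHS has context (more than one symbol) and |LHS| ≤ |RHS|
Classification: Type 1 (Context-Sensitive)


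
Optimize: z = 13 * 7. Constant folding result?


13 * 7 = 91 at compile time
Optimized: z = 91


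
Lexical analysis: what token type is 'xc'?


Pattern: letter/underscore followed by alphanumerics, not a keyword
Type: IDENTIFIER


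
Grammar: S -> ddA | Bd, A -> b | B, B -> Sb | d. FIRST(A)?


Per alternative of A: FIRST(b) = {b}; FIRST(B) = {d}
FIRST(A) = {b, d}


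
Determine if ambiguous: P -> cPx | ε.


balanced c^n…x^n: each string has a unique parse
Unambiguous


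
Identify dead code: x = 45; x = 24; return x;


first assignment to x is overwritten before any read
Dead: 'x = 45'


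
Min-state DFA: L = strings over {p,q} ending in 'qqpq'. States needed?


Track the longest suffix of input matching a prefix of 'qqpq': 5 classes (prefixes of length 0..4)
Minimal DFA: 5 states


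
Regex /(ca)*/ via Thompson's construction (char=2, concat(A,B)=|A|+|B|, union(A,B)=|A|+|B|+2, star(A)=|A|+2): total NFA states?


Syntax tree has 2 char leaf(s), 0 union(s), 1 star(s)
chars contribute 2×2 = 4; each union adds +2; each star adds +2
Total: 4 + 0 + 2 = 6 states


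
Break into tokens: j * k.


Scan left to right, longest-match per lexeme
Tokens: ID(j), OP(*), ID(k)


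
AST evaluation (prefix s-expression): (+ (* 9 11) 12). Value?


Evaluate inner: (* 9 11) = 99
Evaluate root: (+ 99 12) = 111
Result: 111


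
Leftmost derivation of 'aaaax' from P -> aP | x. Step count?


Derivation: P => aP => aaP => aaaP => aaaaP => aaaax
Steps: 5


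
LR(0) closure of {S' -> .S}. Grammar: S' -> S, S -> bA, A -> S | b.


Start: S' -> .S
For each item with dot before a nonterminal B, add B -> .γ for every B-production
Closure: [S' -> .S, S -> .bA]


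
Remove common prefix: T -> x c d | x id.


Common prefix: 'x'
Factored: T -> x T', T' -> c d | id


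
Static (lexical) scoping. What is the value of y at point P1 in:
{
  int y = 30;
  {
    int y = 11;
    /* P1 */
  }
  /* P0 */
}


y declared in the same block as P1
y = 11


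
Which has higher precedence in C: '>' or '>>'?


'>>' is shift (level 8); '>' is relational (level 7)
Higher level binds tighter
'>>' has higher precedence than '>'


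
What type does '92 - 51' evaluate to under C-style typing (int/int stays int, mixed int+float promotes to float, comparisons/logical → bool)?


Operand types: int - int
Rule: mixed int/float promotes to float; int/int stays int
Result type: int


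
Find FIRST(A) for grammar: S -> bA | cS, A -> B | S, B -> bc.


Per alternative of A: FIRST(B) = {b}; FIRST(S) = {b, c}
FIRST(A) = {b, c}


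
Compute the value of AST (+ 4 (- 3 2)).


Evaluate inner: (- 3 2) = 1
Evaluate root: (+ 4 1) = 5
Result: 5


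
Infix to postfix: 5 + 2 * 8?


* has higher precedence, evaluate 2*8 first
Postfix: 5 2 8 * +


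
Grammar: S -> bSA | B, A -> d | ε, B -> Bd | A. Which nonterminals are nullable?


A nonterminal is nullable iff some alternative derives ε (directly, or every symbol in it is nullable)
Nullable: {A, B, S}


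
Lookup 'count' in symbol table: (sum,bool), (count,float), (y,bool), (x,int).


Lookup 'count' → type float


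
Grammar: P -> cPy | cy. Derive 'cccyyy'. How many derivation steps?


Derivation: P => cPy => ccPyy => cccyyy
Steps: 3


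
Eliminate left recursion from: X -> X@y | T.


Left-recursive alternatives: X@y; non-recursive: T
Introduce X': X -> TX', X' -> @yX' | ε


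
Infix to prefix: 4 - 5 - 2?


left-to-right (same/higher precedence on left): tree is (- (- 4 5) 2)
Prefix: - - 4 5 2


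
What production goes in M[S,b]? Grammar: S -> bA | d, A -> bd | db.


For [S, b]: 'b' ∈ FIRST(bA)
Entry: S -> bA


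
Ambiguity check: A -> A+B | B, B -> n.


precedence layered via separate nonterminal B: deterministic
Unambiguous


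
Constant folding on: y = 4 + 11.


4 + 11 = 15 at compile time
Optimized: y = 15


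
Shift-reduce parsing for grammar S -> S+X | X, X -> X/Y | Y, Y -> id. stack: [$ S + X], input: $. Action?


handle 'S+X' on top; lookahead ∈ FOLLOW(S) = {+, $}
Action: reduce (S -> S+X)


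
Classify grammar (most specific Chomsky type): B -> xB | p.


Right-linear: every RHS is a terminal or a terminal followed by one nonterminal
Classification: Type 3 (Regular)


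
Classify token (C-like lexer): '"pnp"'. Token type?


Pattern: double-quoted sequence
Type: STRING_LITERAL


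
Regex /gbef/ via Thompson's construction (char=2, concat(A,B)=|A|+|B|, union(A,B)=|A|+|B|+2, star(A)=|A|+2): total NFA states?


Syntax tree has 4 char leaf(s), 0 union(s), 0 star(s)
chars contribute 4×2 = 8; each union adds +2; each star adds +2
Total: 8 + 0 + 0 = 8 states


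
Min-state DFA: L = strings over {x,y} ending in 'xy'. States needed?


Track the longest suffix of input matching a prefix of 'xy': 3 classes (prefixes of length 0..2)
Minimal DFA: 3 states


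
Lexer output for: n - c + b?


Scan left to right, longest-match per lexeme
Tokens: ID(n), OP(-), ID(c), OP(+), ID(b)


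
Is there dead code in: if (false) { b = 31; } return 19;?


condition is constant false, so the whole block is unreachable
Dead: 'if (false) { b = 31; }'


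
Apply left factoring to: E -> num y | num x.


Common prefix: 'num'
Factored: E -> num E', E' -> y | x


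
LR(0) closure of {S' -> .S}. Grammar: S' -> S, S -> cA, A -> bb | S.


Start: S' -> .S
For each item with dot before a nonterminal B, add B -> .γ for every B-production
Closure: [S' -> .S, S -> .cA]


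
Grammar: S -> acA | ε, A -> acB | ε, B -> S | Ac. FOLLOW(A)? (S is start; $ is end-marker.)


$ ∈ FOLLOW(S). For each A -> αBβ: add FIRST(β)\{ε} to FOLLOW(B); if β nullable, add FOLLOW(A).
FOLLOW(A) = {$, c}


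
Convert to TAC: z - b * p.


Break into single-operator statements:
t1 = b * p
t2 = z - t1


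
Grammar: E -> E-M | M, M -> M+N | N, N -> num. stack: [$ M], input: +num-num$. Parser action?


shift '+' to continue M -> M+N
Action: shift


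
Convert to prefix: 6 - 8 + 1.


left-to-right (same/higher precedence on left): tree is (+ (- 6 8) 1)
Prefix: + - 6 8 1


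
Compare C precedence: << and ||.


'<<' is shift (level 8); '||' is logical OR (level 1)
Higher level binds tighter
'<<' has higher precedence than '||'


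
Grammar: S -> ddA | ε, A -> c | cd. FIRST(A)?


Per alternative of A: FIRST(c) = {c}; FIRST(cd) = {c}
FIRST(A) = {c}


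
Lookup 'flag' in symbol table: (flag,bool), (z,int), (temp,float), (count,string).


Lookup 'flag' → type bool


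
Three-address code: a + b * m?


Break into single-operator statements:
t1 = b * m
t2 = a + t1


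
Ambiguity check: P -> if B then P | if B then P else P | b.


dangling else: 'if B then if B then b else b' parses two ways
Ambiguous


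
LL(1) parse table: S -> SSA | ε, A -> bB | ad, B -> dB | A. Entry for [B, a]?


For [B, a]: 'a' ∈ FIRST(A)
Entry: B -> A


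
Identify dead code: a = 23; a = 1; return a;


first assignment to a is overwritten before any read
Dead: 'a = 23'


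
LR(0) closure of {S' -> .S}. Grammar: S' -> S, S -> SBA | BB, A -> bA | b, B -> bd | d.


Start: S' -> .S
For each item with dot before a nonterminal B, add B -> .γ for every B-production
Closure: [S' -> .S, S -> .SBA, S -> .BB, B -> .bd, B -> .d]


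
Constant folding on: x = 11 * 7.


11 * 7 = 77 at compile time
Optimized: x = 77


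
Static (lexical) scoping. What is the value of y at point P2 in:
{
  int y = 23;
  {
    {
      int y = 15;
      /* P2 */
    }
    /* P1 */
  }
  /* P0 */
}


y declared in the same block as P2
y = 15


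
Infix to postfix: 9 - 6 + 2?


Left to right (same or higher precedence on left)
Postfix: 9 6 - 2 +


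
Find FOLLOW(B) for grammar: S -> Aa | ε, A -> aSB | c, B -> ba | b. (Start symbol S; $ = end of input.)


$ ∈ FOLLOW(S). For each A -> αBβ: add FIRST(β)\{ε} to FOLLOW(B); if β nullable, add FOLLOW(A).
FOLLOW(B) = {a}


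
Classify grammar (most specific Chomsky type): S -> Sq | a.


Left-linear: every RHS is a terminal or one nonterminal followed by a terminal
Classification: Type 3 (Regular)


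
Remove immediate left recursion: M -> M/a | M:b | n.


Left-recursive alternatives: M/a, M:b; non-recursive: n
Introduce M': M -> nM', M' -> /aM' | :bM' | ε


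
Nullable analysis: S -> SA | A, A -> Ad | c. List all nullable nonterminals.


A nonterminal is nullable iff some alternative derives ε (directly, or every symbol in it is nullable)
Nullable: {}


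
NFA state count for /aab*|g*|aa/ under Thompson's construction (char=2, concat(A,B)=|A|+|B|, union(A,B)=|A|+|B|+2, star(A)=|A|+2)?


Syntax tree has 6 char leaf(s), 2 union(s), 2 star(s)
chars contribute 6×2 = 12; each union adds +2; each star adds +2
Total: 12 + 4 + 4 = 20 states


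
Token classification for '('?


Pattern: delimiter/punctuation
Type: PUNCTUATION


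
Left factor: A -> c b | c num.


Common prefix: 'c'
Factored: A -> c A', A' -> b | num


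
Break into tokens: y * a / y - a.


Scan left to right, longest-match per lexeme
Tokens: ID(y), OP(*), ID(a), OP(/), ID(y), OP(-), ID(a)


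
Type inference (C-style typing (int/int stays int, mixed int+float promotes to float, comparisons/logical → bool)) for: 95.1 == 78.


Operand types: float == int
Rule: comparison yields bool
Result type: bool


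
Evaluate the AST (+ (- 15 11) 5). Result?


Evaluate inner: (- 15 11) = 4
Evaluate root: (+ 4 5) = 9
Result: 9


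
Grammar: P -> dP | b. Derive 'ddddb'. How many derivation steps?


Derivation: P => dP => ddP => dddP => ddddP => ddddb
Steps: 5


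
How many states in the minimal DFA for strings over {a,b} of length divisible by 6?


Track length mod 6: states 0..5, accept at 0
Minimal DFA: 6 states


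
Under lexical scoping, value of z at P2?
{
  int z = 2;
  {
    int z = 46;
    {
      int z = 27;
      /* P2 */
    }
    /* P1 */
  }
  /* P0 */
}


z declared in the same block as P2
z = 27


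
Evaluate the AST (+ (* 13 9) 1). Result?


Evaluate inner: (* 13 9) = 117
Evaluate root: (+ 117 1) = 118
Result: 118


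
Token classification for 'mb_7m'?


Pattern: letter/underscore followed by alphanumerics, not a keyword
Type: IDENTIFIER


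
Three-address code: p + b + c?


Break into single-operator statements:
t1 = p + b
t2 = t1 + c


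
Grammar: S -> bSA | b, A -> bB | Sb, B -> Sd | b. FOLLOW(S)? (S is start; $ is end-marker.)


$ ∈ FOLLOW(S). For each A -> αBβ: add FIRST(β)\{ε} to FOLLOW(B); if β nullable, add FOLLOW(A).
FOLLOW(S) = {$, b, d}


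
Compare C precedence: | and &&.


'|' is bitwise OR (level 3); '&&' is logical AND (level 2)
Higher level binds tighter
'|' has higher precedence than '&&'


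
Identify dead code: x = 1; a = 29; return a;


x is assigned but never read
Dead: 'x = 1'


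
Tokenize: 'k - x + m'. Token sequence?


Scan left to right, longest-match per lexeme
Tokens: ID(k), OP(-), ID(x), OP(+), ID(m)


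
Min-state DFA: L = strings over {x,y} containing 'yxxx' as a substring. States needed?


KMP-style automaton: 4 progress states + 1 absorbing accept = 5
Minimal DFA: 5 states


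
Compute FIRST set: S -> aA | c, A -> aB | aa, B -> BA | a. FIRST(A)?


Per alternative of A: FIRST(aB) = {a}; FIRST(aa) = {a}
FIRST(A) = {a}


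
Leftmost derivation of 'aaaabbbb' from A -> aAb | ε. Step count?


Derivation: A => aAb => aaAbb => aaaAbbb => aaaaAbbbb => aaaabbbb
Steps: 5


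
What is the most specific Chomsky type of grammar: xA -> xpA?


LHS has context (more than one symbol) and |LHS| ≤ |RHS|
Classification: Type 1 (Context-Sensitive)


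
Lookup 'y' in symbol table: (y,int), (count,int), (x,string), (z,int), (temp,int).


Lookup 'y' → type int


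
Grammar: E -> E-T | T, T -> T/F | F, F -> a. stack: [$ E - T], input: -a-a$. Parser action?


handle 'E-T' on top; lookahead ∈ FOLLOW(E) = {-, $}
Action: reduce (E -> E-T)


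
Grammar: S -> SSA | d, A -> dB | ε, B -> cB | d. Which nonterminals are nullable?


A nonterminal is nullable iff some alternative derives ε (directly, or every symbol in it is nullable)
Nullable: {A}


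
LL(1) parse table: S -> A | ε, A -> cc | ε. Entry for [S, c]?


For [S, c]: 'c' ∈ FIRST(A)
Entry: S -> A


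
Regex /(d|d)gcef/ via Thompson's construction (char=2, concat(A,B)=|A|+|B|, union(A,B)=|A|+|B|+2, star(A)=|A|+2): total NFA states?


Syntax tree has 6 char leaf(s), 1 union(s), 0 star(s)
chars contribute 6×2 = 12; each union adds +2; each star adds +2
Total: 12 + 2 + 0 = 14 states


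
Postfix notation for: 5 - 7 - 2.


Left to right (same or higher precedence on left)
Postfix: 5 7 - 2 -


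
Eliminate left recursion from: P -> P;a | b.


Left-recursive alternatives: P;a; non-recursive: b
Introduce P': P -> bP', P' -> ;aP' | ε


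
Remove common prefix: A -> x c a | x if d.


Common prefix: 'x'
Factored: A -> x A', A' -> c a | if d


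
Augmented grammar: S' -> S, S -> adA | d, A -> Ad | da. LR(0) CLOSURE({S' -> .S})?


Start: S' -> .S
For each item with dot before a nonterminal B, add B -> .γ for every B-production
Closure: [S' -> .S, S -> .adA, S -> .d]


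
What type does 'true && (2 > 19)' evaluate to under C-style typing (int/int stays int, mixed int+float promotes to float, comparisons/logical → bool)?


Operand types: bool && bool
Rule: logical operators take bool operands and yield bool
Result type: bool


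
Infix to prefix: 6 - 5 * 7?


'*' binds tighter: tree is (- 6 (* 5 7))
Prefix: - 6 * 5 7


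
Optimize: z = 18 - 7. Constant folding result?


18 - 7 = 11 at compile time
Optimized: z = 11


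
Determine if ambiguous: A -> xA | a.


right-linear, alternatives start with distinct terminals 'x' vs 'a': unique leftmost derivation
Unambiguous


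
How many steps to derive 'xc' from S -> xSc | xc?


Derivation: S => xc
Steps: 1


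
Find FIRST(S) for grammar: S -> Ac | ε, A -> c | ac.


Per alternative of S: FIRST(Ac) = {a, c}; FIRST(ε) = {ε}
FIRST(S) = {a, c, ε}


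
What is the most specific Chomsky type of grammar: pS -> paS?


LHS has context (more than one symbol) and |LHS| ≤ |RHS|
Classification: Type 1 (Context-Sensitive)


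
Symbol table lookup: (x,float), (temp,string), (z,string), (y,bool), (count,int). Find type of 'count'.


Lookup 'count' → type int


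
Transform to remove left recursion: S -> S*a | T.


Left-recursive alternatives: S*a; non-recursive: T
Introduce S': S -> TS', S' -> *aS' | ε


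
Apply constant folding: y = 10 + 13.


10 + 13 = 23 at compile time
Optimized: y = 23


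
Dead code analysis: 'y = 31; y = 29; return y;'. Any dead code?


first assignment to y is overwritten before any read
Dead: 'y = 31'


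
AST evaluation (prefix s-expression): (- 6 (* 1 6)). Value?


Evaluate inner: (* 1 6) = 6
Evaluate root: (- 6 6) = 0
Result: 0


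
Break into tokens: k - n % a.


Scan left to right, longest-match per lexeme
Tokens: ID(k), OP(-), ID(n), OP(%), ID(a)


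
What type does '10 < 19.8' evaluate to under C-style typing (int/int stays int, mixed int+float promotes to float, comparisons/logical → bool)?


Operand types: int < float
Rule: comparison yields bool
Result type: bool


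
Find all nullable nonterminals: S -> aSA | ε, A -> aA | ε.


A nonterminal is nullable iff some alternative derives ε (directly, or every symbol in it is nullable)
Nullable: {A, S}


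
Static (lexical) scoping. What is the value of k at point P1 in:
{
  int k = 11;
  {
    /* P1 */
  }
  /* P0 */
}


P1's block does not declare k; resolves to the enclosing declaration at depth 0
k = 11


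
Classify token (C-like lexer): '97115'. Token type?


Pattern: digits only
Type: INTEGER_LITERAL


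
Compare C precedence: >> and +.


'+' is additive (level 9); '>>' is shift (level 8)
Higher level binds tighter
'+' has higher precedence than '>>'


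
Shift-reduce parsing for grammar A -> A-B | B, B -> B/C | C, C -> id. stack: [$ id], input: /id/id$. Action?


'id' on top is the handle for C -> id
Action: reduce (C -> id)


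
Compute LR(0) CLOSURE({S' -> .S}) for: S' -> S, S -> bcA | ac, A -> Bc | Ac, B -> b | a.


Start: S' -> .S
For each item with dot before a nonterminal B, add B -> .γ for every B-production
Closure: [S' -> .S, S -> .bcA, S -> .ac]


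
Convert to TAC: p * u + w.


Break into single-operator statements:
t1 = p * u
t2 = t1 + w


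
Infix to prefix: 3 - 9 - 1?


left-to-right (same/higher precedence on left): tree is (- (- 3 9) 1)
Prefix: - - 3 9 1


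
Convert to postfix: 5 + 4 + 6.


Left to right (same or higher precedence on left)
Postfix: 5 4 + 6 +


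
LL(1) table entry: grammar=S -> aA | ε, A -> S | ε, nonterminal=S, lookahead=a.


For [S, a]: 'a' ∈ FIRST(aA)
Entry: S -> aA


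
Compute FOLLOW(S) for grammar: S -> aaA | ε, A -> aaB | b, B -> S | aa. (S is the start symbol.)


$ ∈ FOLLOW(S). For each A -> αBβ: add FIRST(β)\{ε} to FOLLOW(B); if β nullable, add FOLLOW(A).
FOLLOW(S) = {$}


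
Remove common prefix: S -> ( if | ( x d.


Common prefix: '('
Factored: S -> ( S', S' -> if | x d


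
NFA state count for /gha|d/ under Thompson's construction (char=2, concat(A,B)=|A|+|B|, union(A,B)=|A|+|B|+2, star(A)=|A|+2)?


Syntax tree has 4 char leaf(s), 1 union(s), 0 star(s)
chars contribute 4×2 = 8; each union adds +2; each star adds +2
Total: 8 + 2 + 0 = 10 states


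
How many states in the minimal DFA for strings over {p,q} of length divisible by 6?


Track length mod 6: states 0..5, accept at 0
Minimal DFA: 6 states


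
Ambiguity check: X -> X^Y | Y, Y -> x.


precedence layered via separate nonterminal Y: deterministic
Unambiguous


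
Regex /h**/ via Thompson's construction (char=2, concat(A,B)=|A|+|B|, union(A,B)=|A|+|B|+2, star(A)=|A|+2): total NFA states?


Syntax tree has 1 char leaf(s), 0 union(s), 2 star(s)
chars contribute 1×2 = 2; each union adds +2; each star adds +2
Total: 2 + 0 + 4 = 6 states


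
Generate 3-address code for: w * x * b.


Break into single-operator statements:
t1 = w * x
t2 = t1 * b


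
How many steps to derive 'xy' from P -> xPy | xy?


Derivation: P => xy
Steps: 1


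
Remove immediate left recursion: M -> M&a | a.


Left-recursive alternatives: M&a; non-recursive: a
Introduce M': M -> aM', M' -> &aM' | ε


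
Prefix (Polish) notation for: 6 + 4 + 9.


left-to-right (same/higher precedence on left): tree is (+ (+ 6 4) 9)
Prefix: + + 6 4 9


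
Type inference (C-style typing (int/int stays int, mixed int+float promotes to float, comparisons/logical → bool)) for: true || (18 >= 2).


Operand types: bool || bool
Rule: logical operators take bool operands and yield bool
Result type: bool


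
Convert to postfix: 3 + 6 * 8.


* has higher precedence, evaluate 6*8 first
Postfix: 3 6 8 * +


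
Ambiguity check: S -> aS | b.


right-linear, alternatives start with distinct terminals 'a' vs 'b': unique leftmost derivation
Unambiguous


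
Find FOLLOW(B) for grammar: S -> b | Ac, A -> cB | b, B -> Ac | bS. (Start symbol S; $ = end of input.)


$ ∈ FOLLOW(S). For each A -> αBβ: add FIRST(β)\{ε} to FOLLOW(B); if β nullable, add FOLLOW(A).
FOLLOW(B) = {c}


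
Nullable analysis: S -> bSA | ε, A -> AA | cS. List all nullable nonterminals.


A nonterminal is nullable iff some alternative derives ε (directly, or every symbol in it is nullable)
Nullable: {S}


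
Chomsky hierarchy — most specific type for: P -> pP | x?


Right-linear: every RHS is a terminal or a terminal followed by one nonterminal
Classification: Type 3 (Regular)


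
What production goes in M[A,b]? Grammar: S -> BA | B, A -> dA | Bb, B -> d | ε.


For [A, b]: 'b' ∈ FIRST(Bb)
Entry: A -> Bb


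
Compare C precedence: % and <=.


'%' is multiplicative (level 10); '<=' is relational (level 7)
Higher level binds tighter
'%' has higher precedence than '<='


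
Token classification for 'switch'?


Pattern: reserved word
Type: KEYWORD


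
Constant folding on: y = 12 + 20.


12 + 20 = 32 at compile time
Optimized: y = 32


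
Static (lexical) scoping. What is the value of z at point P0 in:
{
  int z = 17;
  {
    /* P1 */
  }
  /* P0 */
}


z declared in the same block as P0
z = 17


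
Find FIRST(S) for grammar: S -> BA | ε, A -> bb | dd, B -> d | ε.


Per alternative of S: FIRST(BA) = {b, d}; FIRST(ε) = {ε}
FIRST(S) = {b, d, ε}


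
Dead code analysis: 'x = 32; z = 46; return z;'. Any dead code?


x is assigned but never read
Dead: 'x = 32'


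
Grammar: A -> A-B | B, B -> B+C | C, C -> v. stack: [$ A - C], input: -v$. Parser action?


'C' (not preceded by B+) is the handle for B -> C
Action: reduce (B -> C)


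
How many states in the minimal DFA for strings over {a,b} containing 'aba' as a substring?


KMP-style automaton: 3 progress states + 1 absorbing accept = 4
Minimal DFA: 4 states


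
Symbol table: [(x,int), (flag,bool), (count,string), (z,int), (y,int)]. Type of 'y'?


Lookup 'y' → type int


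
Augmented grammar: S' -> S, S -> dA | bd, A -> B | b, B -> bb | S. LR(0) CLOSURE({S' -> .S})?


Start: S' -> .S
For each item with dot before a nonterminal B, add B -> .γ for every B-production
Closure: [S' -> .S, S -> .dA, S -> .bd]


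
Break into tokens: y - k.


Scan left to right, longest-match per lexeme
Tokens: ID(y), OP(-), ID(k)


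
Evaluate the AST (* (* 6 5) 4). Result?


Evaluate inner: (* 6 5) = 30
Evaluate root: (* 30 4) = 120
Result: 120


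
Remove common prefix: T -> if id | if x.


Common prefix: 'if'
Factored: T -> if T', T' -> id | x


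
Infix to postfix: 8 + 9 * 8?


* has higher precedence, evaluate 9*8 first
Postfix: 8 9 8 * +


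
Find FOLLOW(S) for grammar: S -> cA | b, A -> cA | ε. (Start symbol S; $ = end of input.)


$ ∈ FOLLOW(S). For each A -> αBβ: add FIRST(β)\{ε} to FOLLOW(B); if β nullable, add FOLLOW(A).
FOLLOW(S) = {$}


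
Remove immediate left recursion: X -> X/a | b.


Left-recursive alternatives: X/a; non-recursive: b
Introduce X': X -> bX', X' -> /aX' | ε


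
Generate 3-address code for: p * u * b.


Break into single-operator statements:
t1 = p * u
t2 = t1 * b


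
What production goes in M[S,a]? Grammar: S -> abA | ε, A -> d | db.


For [S, a]: 'a' ∈ FIRST(abA)
Entry: S -> abA


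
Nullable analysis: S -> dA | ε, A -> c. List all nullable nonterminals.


A nonterminal is nullable iff some alternative derives ε (directly, or every symbol in it is nullable)
Nullable: {S}


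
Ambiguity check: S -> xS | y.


right-linear, alternatives start with distinct terminals 'x' vs 'y': unique leftmost derivation
Unambiguous


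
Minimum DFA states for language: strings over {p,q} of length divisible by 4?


Track length mod 4: states 0..3, accept at 0
Minimal DFA: 4 states


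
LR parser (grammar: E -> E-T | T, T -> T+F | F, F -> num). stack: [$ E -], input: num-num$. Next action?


no handle ('E-' is not any RHS); shift 'num'
Action: shift


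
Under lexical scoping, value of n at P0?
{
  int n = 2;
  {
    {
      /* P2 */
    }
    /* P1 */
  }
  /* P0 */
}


n declared in the same block as P0
n = 2


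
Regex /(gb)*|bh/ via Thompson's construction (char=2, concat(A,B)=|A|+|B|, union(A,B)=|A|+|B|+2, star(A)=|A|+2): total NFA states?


Syntax tree has 4 char leaf(s), 1 union(s), 1 star(s)
chars contribute 4×2 = 8; each union adds +2; each star adds +2
Total: 8 + 2 + 2 = 12 states


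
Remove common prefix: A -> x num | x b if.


Common prefix: 'x'
Factored: A -> x A', A' -> num | b if


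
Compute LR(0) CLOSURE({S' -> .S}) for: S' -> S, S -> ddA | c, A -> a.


Start: S' -> .S
For each item with dot before a nonterminal B, add B -> .γ for every B-production
Closure: [S' -> .S, S -> .ddA, S -> .c]


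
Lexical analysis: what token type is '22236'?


Pattern: digits only
Type: INTEGER_LITERAL


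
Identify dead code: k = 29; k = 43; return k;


first assignment to k is overwritten before any read
Dead: 'k = 29'


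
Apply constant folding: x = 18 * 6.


18 * 6 = 108 at compile time
Optimized: x = 108


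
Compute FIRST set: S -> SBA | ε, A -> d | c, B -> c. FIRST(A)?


Per alternative of A: FIRST(d) = {d}; FIRST(c) = {c}
FIRST(A) = {c, d}


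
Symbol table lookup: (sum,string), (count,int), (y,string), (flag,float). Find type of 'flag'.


Lookup 'flag' → type float


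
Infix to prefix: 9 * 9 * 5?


left-to-right (same/higher precedence on left): tree is (* (* 9 9) 5)
Prefix: * * 9 9 5


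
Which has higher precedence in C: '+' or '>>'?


'+' is additive (level 9); '>>' is shift (level 8)
Higher level binds tighter
'+' has higher precedence than '>>'


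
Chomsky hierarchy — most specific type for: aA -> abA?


LHS has context (more than one symbol) and |LHS| ≤ |RHS|
Classification: Type 1 (Context-Sensitive)


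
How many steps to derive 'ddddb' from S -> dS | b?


Derivation: S => dS => ddS => dddS => ddddS => ddddb
Steps: 5


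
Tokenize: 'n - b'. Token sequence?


Scan left to right, longest-match per lexeme
Tokens: ID(n), OP(-), ID(b)


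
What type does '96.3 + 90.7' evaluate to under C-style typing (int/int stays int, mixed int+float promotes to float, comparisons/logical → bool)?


Operand types: float + float
Rule: mixed int/float promotes to float; int/int stays int
Result type: float


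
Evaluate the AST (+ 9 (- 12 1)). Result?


Evaluate inner: (- 12 1) = 11
Evaluate root: (+ 9 11) = 20
Result: 20


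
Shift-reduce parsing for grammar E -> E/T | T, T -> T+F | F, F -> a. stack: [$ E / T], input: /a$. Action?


handle 'E/T' on top; lookahead ∈ FOLLOW(E) = {/, $}
Action: reduce (E -> E/T)


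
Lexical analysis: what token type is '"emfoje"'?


Pattern: double-quoted sequence
Type: STRING_LITERAL


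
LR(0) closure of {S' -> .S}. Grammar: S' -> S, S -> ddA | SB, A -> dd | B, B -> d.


Start: S' -> .S
For each item with dot before a nonterminal B, add B -> .γ for every B-production
Closure: [S' -> .S, S -> .ddA, S -> .SB]


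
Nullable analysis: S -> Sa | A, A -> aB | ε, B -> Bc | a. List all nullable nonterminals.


A nonterminal is nullable iff some alternative derives ε (directly, or every symbol in it is nullable)
Nullable: {A, S}


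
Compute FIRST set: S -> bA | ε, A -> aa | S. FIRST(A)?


Per alternative of A: FIRST(aa) = {a}; FIRST(S) = {b, ε}
FIRST(A) = {a, b, ε}


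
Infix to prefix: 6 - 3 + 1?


left-to-right (same/higher precedence on left): tree is (+ (- 6 3) 1)
Prefix: + - 6 3 1


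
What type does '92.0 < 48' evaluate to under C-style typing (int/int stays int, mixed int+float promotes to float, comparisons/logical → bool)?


Operand types: float < int
Rule: comparison yields bool
Result type: bool


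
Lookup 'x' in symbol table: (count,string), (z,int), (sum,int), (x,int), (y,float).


Lookup 'x' → type int


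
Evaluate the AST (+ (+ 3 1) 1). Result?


Evaluate inner: (+ 3 1) = 4
Evaluate root: (+ 4 1) = 5
Result: 5


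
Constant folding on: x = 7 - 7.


7 - 7 = 0 at compile time
Optimized: x = 0


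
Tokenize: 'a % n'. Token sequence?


Scan left to right, longest-match per lexeme
Tokens: ID(a), OP(%), ID(n)


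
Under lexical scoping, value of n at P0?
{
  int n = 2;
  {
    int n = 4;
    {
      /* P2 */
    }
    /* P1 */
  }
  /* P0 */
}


n declared in the same block as P0
n = 2


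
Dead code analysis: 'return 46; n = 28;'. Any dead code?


statement follows a return and is unreachable
Dead: 'n = 28'


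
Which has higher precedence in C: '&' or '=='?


'==' is equality (level 6); '&' is bitwise AND (level 5)
Higher level binds tighter
'==' has higher precedence than '&'


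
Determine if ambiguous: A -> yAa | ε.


balanced y^n…a^n: each string has a unique parse
Unambiguous


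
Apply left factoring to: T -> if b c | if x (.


Common prefix: 'if'
Factored: T -> if T', T' -> b c | x (


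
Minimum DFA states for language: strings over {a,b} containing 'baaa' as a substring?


KMP-style automaton: 4 progress states + 1 absorbing accept = 5
Minimal DFA: 5 states


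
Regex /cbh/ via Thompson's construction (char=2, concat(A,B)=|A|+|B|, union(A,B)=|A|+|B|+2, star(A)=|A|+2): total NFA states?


Syntax tree has 3 char leaf(s), 0 union(s), 0 star(s)
chars contribute 3×2 = 6; each union adds +2; each star adds +2
Total: 6 + 0 + 0 = 6 states


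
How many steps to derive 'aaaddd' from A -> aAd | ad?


Derivation: A => aAd => aaAdd => aaaddd
Steps: 3


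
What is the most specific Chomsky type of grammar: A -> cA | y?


Right-linear: every RHS is a terminal or a terminal followed by one nonterminal
Classification: Type 3 (Regular)


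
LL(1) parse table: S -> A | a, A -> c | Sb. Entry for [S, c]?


For [S, c]: 'c' ∈ FIRST(A)
Entry: S -> A


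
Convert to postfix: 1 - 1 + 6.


Left to right (same or higher precedence on left)
Postfix: 1 1 - 6 +


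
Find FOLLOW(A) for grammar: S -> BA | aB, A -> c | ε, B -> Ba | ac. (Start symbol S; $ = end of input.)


$ ∈ FOLLOW(S). For each A -> αBβ: add FIRST(β)\{ε} to FOLLOW(B); if β nullable, add FOLLOW(A).
FOLLOW(A) = {$}


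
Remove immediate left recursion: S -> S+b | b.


Left-recursive alternatives: S+b; non-recursive: b
Introduce S': S -> bS', S' -> +bS' | ε


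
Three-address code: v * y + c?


Break into single-operator statements:
t1 = v * y
t2 = t1 + c


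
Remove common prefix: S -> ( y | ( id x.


Common prefix: '('
Factored: S -> ( S', S' -> y | id x


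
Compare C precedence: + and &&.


'+' is additive (level 9); '&&' is logical AND (level 2)
Higher level binds tighter
'+' has higher precedence than '&&'


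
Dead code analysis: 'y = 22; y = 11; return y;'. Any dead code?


first assignment to y is overwritten before any read
Dead: 'y = 22'


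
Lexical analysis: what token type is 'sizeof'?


Pattern: reserved word
Type: KEYWORD


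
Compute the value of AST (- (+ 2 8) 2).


Evaluate inner: (+ 2 8) = 10
Evaluate root: (- 10 2) = 8
Result: 8


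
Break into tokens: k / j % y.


Scan left to right, longest-match per lexeme
Tokens: ID(k), OP(/), ID(j), OP(%), ID(y)


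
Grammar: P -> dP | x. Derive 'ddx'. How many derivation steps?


Derivation: P => dP => ddP => ddx
Steps: 3


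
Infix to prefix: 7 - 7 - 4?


left-to-right (same/higher precedence on left): tree is (- (- 7 7) 4)
Prefix: - - 7 7 4


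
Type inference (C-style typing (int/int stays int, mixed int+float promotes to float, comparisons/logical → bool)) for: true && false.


Operand types: bool && bool
Rule: logical operators take bool operands and yield bool
Result type: bool


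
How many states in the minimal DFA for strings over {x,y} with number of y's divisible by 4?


Track (count of y) mod 4: states 0..3, accept at 0
Minimal DFA: 4 states


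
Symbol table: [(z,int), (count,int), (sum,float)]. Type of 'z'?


Lookup 'z' → type int


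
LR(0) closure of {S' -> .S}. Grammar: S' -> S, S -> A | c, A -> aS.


Start: S' -> .S
For each item with dot before a nonterminal B, add B -> .γ for every B-production
Closure: [S' -> .S, S -> .A, S -> .c, A -> .aS]
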